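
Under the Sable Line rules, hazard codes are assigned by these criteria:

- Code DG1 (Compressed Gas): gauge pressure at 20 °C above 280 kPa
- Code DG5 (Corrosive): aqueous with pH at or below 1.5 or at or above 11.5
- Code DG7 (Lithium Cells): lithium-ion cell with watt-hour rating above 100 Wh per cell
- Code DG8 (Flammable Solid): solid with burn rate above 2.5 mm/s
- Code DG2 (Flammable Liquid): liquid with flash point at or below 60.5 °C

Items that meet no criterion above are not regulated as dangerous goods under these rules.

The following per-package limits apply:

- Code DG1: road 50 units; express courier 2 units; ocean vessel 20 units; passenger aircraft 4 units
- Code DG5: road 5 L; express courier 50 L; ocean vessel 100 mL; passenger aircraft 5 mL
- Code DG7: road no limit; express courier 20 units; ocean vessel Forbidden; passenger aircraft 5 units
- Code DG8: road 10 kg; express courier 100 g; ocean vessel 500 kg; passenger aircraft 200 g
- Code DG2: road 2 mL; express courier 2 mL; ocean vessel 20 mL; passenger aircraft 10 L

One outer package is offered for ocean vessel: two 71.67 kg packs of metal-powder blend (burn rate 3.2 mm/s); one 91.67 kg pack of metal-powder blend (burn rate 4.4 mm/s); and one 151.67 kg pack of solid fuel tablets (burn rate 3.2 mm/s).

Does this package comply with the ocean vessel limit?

With burn rate 3.2 mm/s (> 2.5 mm/s), the metal-powder blend falls in Code DG8.
Metal-powder blend: burn rate 4.4 mm/s > 2.5 mm/s → Code DG8 (Flammable Solid).
Burn rate 3.2 mm/s meets the Code DG8 criterion (Flammable Solid), so the solid fuel tablets are Code DG8.
Total Code DG8: (two 71.67 kg packs = 143.34 kg) + 91.67 kg + 151.67 kg = 386.68 kg.
386.68 kg ≤ 500 kg (ocean vessel limit, Code DG8) — within limit.

Yes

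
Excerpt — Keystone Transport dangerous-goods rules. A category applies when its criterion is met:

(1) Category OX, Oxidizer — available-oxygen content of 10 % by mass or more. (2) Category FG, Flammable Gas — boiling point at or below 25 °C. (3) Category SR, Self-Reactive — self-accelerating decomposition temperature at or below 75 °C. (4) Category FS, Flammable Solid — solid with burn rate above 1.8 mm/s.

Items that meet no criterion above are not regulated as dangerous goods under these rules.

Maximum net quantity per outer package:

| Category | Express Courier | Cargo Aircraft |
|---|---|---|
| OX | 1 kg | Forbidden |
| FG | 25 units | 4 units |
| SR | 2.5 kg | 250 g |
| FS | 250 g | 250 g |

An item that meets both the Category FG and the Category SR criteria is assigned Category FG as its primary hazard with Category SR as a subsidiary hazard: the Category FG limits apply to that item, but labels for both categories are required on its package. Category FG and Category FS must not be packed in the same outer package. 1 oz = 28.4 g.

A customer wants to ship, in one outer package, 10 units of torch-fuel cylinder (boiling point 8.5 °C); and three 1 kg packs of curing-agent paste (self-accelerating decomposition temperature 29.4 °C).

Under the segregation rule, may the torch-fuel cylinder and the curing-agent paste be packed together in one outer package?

Torch-fuel cylinder: boiling point 8.5 °C ≤ 25 °C → Category FG (Flammable Gas).
With self-accelerating decomposition temperature 29.4 °C (≤ 75 °C), the curing-agent paste falls in Category SR.
No segregation rule bars Category FG with Category SR.

Yes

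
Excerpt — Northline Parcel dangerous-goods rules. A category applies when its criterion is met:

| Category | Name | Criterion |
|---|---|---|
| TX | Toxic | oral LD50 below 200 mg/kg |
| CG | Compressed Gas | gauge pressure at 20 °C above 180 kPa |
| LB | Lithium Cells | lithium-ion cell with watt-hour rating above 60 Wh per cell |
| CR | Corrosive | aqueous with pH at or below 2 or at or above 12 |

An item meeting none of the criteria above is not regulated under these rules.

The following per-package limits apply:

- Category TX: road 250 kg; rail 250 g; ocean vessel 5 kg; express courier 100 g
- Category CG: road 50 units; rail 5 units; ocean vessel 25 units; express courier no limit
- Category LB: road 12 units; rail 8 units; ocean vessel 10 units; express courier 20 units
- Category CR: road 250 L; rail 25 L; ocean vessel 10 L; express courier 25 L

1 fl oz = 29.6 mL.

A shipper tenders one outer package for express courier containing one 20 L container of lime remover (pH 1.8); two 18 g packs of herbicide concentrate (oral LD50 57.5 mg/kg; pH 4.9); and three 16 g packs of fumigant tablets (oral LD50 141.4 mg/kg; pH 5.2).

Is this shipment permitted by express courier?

Yes

pH 1.8 meets the Category CR criterion (Corrosive), so the lime remover is Category CR.
The herbicide concentrate has oral LD50 57.5 mg/kg, which is < 200 mg/kg, so it is Category TX (Toxic).
The fumigant tablets have oral LD50 141.4 mg/kg, which is < 200 mg/kg, so they are Category TX (Toxic).
Category TX net quantity: (two 18 g packs = 36 g) + (three 16 g packs = 48 g) = 84 g.
84 g ≤ 100 g (express courier limit, Category TX) — within limit.
Category CR quantity: 20 L.
That is within the Category CR express courier limit of 25 L.
Every hazard category is within its express courier limit and no segregation rule is violated.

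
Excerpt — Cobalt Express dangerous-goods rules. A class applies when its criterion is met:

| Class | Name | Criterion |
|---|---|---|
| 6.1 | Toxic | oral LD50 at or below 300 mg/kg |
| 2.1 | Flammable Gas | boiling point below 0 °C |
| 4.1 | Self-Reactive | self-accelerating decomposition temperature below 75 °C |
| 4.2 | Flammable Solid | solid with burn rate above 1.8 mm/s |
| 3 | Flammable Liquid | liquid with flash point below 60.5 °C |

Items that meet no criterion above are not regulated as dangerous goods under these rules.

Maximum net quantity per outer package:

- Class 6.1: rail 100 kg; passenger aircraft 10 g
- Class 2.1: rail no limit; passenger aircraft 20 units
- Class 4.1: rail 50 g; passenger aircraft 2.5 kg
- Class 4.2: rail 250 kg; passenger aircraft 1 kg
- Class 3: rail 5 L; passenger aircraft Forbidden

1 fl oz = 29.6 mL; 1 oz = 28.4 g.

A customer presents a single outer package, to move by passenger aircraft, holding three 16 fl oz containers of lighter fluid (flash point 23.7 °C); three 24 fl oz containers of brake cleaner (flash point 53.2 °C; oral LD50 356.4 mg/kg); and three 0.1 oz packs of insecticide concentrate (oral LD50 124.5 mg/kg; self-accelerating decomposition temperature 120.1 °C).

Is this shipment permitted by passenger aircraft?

Flash point 23.7 °C meets the Class 3 criterion (Flammable Liquid), so the lighter fluid is Class 3.
With flash point 53.2 °C (< 60.5 °C), the brake cleaner falls in Class 3.
With oral LD50 124.5 mg/kg (≤ 300 mg/kg), the insecticide concentrate falls in Class 6.1.
Total Class 3: (three 16 fl oz containers = 1420.8 mL) + (three 24 fl oz containers = 2131.2 mL) = 3.552 L.
By passenger aircraft, Class 3 is Forbidden regardless of quantity.
Class 6.1 quantity: three 0.1 oz packs = 8.52 g.
That is within the Class 6.1 passenger aircraft limit of 10 g.

No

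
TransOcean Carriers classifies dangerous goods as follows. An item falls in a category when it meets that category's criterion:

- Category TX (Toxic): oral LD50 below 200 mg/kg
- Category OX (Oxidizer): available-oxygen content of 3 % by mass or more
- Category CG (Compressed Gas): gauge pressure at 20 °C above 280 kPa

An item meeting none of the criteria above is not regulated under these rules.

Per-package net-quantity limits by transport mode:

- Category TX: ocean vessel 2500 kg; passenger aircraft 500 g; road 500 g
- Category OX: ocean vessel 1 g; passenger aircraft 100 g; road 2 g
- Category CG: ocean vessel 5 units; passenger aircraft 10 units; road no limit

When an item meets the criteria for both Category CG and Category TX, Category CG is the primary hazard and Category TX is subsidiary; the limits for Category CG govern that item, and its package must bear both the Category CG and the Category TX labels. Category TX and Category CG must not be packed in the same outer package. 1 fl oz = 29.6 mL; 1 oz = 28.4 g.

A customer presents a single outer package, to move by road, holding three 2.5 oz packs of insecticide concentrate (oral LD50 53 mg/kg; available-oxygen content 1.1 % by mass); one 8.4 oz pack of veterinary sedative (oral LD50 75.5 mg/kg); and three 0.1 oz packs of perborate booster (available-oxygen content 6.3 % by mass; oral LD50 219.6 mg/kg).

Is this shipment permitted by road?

No

Oral LD50 53 mg/kg meets the Category TX criterion (Toxic), so the insecticide concentrate is Category TX.
With oral LD50 75.5 mg/kg (< 200 mg/kg), the veterinary sedative falls in Category TX.
Perborate booster: available-oxygen content 6.3 % by mass ≥ 3 % by mass → Category OX (Oxidizer).
Total Category TX: (three 2.5 oz packs = 213 g) + (one 8.4 oz pack = 238.56 g) = 451.56 g.
That is within the Category TX road limit of 500 g.
Category OX quantity: three 0.1 oz packs = 8.52 g.
8.52 g > 2 g (road limit, Category OX) — over the limit.
The segregation rule (Category TX with Category CG) does not apply to Category TX with Category OX.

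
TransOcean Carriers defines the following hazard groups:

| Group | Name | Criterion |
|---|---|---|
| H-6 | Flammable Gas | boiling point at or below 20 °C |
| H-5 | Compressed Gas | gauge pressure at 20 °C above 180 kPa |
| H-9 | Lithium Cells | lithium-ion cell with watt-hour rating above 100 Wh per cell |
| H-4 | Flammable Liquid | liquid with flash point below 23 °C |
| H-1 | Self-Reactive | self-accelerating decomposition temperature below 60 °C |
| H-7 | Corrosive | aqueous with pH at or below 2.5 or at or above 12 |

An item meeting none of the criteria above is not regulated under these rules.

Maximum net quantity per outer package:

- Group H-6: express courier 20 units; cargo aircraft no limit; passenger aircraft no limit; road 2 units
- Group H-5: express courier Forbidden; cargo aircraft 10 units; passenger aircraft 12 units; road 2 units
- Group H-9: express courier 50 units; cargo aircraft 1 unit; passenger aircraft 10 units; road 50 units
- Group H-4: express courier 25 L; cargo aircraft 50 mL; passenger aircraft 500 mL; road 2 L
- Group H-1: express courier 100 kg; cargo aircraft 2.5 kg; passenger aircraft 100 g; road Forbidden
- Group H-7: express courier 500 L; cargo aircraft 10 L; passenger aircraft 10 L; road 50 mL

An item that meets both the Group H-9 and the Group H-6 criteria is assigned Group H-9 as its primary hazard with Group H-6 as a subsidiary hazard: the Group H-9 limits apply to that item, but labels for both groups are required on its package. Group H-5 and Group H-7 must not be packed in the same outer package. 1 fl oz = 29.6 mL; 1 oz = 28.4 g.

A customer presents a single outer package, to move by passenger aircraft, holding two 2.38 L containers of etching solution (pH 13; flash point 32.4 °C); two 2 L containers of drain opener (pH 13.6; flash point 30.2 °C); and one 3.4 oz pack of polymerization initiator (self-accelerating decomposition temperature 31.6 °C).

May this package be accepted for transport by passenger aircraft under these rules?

With pH 13 (≥ 12), the etching solution falls in Group H-7.
The drain opener has pH 13.6, which is ≥ 12, so it is Group H-7 (Corrosive).
With self-accelerating decomposition temperature 31.6 °C (< 60 °C), the polymerization initiator falls in Group H-1.
Total Group H-7: (two 2.38 L containers = 4.76 L) + (two 2 L containers = 4 L) = 8.76 L.
8.76 L is within the passenger aircraft limit of 10 L for Group H-7.
Group H-1 quantity: one 3.4 oz pack = 96.56 g.
That is within the Group H-1 passenger aircraft limit of 100 g.
The segregation rule (Group H-5 with Group H-7) does not apply to Group H-7 with Group H-1.
Every hazard group is within its passenger aircraft limit and no segregation rule is violated.

Yes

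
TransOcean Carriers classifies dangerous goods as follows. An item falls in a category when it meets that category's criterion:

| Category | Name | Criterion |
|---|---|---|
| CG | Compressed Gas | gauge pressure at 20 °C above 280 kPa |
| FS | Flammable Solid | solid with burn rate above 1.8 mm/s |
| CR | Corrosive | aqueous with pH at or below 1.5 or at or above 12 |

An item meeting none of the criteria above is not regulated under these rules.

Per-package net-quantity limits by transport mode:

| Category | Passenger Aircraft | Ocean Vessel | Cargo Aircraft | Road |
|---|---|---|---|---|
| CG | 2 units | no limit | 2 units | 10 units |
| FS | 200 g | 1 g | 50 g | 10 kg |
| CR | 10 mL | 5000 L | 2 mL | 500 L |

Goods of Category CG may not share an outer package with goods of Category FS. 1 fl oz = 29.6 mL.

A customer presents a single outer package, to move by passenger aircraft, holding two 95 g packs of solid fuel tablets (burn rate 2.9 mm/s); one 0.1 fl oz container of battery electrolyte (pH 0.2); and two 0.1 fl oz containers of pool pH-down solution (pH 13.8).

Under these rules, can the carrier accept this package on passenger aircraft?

Yes

Solid fuel tablets: burn rate 2.9 mm/s > 1.8 mm/s → Category FS (Flammable Solid).
The battery electrolyte has pH 0.2, which is ≤ 1.5, so it is Category CR (Corrosive).
Pool pH-down solution: pH 13.8 ≥ 12 → Category CR (Corrosive).
Total Category CR: (one 0.1 fl oz container = 2.96 mL) + (two 0.1 fl oz containers = 5.92 mL) = 8.88 mL.
8.88 mL is within the passenger aircraft limit of 10 mL for Category CR.
Category FS quantity: two 95 g packs = 190 g.
190 g ≤ 200 g (passenger aircraft limit, Category FS) — within limit.
The segregation rule (Category CG with Category FS) does not apply to Category CR with Category FS.
Every hazard category is within its passenger aircraft limit and no segregation rule is violated.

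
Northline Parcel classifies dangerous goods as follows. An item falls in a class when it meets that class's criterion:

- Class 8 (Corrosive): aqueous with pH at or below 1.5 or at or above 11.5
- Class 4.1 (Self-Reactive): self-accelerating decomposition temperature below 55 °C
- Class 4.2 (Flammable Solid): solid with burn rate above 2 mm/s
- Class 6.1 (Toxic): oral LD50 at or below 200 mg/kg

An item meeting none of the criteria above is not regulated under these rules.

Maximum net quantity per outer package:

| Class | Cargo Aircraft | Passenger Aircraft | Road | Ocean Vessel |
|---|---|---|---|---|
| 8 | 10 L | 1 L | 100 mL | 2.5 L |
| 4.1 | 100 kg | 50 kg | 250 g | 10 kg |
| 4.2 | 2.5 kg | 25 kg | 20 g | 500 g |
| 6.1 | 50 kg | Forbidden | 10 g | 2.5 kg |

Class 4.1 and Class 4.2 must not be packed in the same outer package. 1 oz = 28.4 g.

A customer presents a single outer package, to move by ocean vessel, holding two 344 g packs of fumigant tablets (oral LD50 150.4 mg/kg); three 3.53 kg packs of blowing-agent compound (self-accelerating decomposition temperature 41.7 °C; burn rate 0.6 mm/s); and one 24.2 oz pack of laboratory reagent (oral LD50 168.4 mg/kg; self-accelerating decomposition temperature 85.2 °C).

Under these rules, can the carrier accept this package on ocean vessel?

Oral LD50 150.4 mg/kg meets the Class 6.1 criterion (Toxic), so the fumigant tablets are Class 6.1.
Blowing-agent compound: self-accelerating decomposition temperature 41.7 °C < 55 °C → Class 4.1 (Self-Reactive).
Oral LD50 168.4 mg/kg meets the Class 6.1 criterion (Toxic), so the laboratory reagent is Class 6.1.
Class 6.1 net quantity: (two 344 g packs = 688 g) + (one 24.2 oz pack = 687.28 g) = 1375.28 g.
1375.28 g ≤ 2.5 kg (ocean vessel limit, Class 6.1) — within limit.
Class 4.1 quantity: three 3.53 kg packs = 10.59 kg.
10.59 kg > 10 kg (ocean vessel limit, Class 4.1) — over the limit.
The segregation rule (Class 4.1 with Class 4.2) does not apply to Class 6.1 with Class 4.1.

No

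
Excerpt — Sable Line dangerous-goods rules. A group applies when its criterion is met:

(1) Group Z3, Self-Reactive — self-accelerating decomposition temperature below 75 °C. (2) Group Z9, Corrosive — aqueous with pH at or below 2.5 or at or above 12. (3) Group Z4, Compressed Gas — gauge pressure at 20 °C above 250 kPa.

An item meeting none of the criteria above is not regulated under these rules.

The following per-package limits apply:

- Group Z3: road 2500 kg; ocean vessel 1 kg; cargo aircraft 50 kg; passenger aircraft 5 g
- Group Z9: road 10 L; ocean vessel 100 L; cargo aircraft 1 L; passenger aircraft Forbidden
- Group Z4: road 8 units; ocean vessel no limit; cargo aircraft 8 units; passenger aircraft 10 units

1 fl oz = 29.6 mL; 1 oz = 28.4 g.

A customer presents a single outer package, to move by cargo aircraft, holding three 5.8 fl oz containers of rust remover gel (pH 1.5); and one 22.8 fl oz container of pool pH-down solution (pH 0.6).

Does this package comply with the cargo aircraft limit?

The rust remover gel has pH 1.5, which is ≤ 2.5, so it is Group Z9 (Corrosive).
The pool pH-down solution has pH 0.6, which is ≤ 2.5, so it is Group Z9 (Corrosive).
Group Z9 net quantity: (three 5.8 fl oz containers = 515.04 mL) + (one 22.8 fl oz container = 674.88 mL) = 1189.92 mL.
That exceeds the Group Z9 cargo aircraft limit of 1 L.

No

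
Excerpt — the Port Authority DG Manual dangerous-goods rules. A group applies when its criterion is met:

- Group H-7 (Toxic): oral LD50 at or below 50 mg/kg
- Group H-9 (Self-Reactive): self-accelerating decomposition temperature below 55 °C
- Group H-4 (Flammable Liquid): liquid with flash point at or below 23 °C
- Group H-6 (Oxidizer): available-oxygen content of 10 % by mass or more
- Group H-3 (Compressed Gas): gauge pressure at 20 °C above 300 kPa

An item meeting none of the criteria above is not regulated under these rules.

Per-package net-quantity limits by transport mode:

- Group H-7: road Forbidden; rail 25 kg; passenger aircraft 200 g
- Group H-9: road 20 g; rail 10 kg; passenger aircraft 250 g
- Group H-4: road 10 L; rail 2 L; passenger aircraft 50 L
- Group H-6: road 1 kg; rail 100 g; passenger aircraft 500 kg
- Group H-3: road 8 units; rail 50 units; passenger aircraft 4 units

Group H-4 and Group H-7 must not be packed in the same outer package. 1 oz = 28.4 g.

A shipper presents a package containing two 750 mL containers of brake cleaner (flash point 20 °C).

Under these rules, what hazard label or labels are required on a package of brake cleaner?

Group H-4

Flash point 20 °C meets the Group H-4 criterion (Flammable Liquid), so the brake cleaner is Group H-4.
Only the Group H-4 label is required.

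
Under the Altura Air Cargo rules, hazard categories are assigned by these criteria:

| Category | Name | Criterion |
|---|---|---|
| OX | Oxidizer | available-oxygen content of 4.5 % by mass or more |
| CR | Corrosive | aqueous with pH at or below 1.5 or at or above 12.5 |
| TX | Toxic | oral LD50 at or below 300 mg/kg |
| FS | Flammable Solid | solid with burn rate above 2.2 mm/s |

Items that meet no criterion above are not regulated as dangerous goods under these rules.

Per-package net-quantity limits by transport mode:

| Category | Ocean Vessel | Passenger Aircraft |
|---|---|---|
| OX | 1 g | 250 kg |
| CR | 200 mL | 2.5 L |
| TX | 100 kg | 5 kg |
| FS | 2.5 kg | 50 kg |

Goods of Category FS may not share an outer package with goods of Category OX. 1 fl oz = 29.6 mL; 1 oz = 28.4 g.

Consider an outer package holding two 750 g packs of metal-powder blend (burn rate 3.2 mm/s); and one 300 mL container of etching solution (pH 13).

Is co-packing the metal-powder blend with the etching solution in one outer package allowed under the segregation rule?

Yes

With burn rate 3.2 mm/s (> 2.2 mm/s), the metal-powder blend falls in Category FS.
With pH 13 (≥ 12.5), the etching solution falls in Category CR.
No segregation rule bars Category FS with Category CR.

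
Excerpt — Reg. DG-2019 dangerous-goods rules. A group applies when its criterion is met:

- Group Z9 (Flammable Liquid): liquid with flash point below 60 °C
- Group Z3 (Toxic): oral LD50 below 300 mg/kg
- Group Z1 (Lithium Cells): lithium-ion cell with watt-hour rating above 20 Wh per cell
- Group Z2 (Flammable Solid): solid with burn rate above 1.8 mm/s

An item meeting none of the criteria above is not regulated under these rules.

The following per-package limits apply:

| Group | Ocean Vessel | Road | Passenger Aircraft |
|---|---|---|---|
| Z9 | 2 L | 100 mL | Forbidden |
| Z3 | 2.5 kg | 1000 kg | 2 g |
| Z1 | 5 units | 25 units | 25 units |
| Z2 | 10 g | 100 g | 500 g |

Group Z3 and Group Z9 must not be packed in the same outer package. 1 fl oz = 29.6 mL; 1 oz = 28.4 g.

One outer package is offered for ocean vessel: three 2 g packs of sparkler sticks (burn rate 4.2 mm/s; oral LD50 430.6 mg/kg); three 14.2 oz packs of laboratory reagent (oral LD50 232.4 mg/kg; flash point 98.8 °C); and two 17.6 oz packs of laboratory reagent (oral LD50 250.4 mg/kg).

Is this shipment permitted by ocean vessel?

Sparkler sticks: burn rate 4.2 mm/s > 1.8 mm/s → Group Z2 (Flammable Solid).
Oral LD50 232.4 mg/kg meets the Group Z3 criterion (Toxic), so the laboratory reagent is Group Z3.
Laboratory reagent: oral LD50 250.4 mg/kg < 300 mg/kg → Group Z3 (Toxic).
Total Group Z3: (three 14.2 oz packs = 1209.84 g) + (two 17.6 oz packs = 999.68 g) = 2209.52 g.
2209.52 g ≤ 2.5 kg (ocean vessel limit, Group Z3) — within limit.
Group Z2 quantity: three 2 g packs = 6 g.
6 g ≤ 10 g (ocean vessel limit, Group Z2) — within limit.
The segregation rule (Group Z3 with Group Z9) does not apply to Group Z3 with Group Z2.
Every hazard group is within its ocean vessel limit and no segregation rule is violated.

Yes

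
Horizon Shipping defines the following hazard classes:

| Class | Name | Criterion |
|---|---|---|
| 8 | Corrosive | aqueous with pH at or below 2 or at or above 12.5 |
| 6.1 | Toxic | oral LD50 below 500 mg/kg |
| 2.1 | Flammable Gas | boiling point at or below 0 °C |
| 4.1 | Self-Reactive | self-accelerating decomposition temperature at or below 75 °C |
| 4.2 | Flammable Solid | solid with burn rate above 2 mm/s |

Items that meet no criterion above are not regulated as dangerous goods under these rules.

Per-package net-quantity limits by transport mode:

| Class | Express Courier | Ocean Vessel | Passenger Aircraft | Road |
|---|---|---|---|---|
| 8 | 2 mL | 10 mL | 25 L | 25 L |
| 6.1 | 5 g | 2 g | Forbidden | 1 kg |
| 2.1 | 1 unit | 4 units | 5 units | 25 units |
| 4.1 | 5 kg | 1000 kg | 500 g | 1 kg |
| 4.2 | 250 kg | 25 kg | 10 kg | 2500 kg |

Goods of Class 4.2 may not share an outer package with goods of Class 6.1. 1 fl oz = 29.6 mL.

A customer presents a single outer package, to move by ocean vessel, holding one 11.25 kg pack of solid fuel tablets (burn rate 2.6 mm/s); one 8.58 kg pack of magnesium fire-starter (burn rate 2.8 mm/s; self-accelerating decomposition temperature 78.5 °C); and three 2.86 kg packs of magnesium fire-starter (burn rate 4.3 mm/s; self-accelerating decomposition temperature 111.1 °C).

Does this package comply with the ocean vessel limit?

Solid fuel tablets: burn rate 2.6 mm/s > 2 mm/s → Class 4.2 (Flammable Solid).
Magnesium fire-starter: burn rate 2.8 mm/s > 2 mm/s → Class 4.2 (Flammable Solid).
Burn rate 4.3 mm/s meets the Class 4.2 criterion (Flammable Solid), so the magnesium fire-starter is Class 4.2.
Total Class 4.2: 11.25 kg + 8.58 kg + (three 2.86 kg packs = 8.58 kg) = 28.41 kg.
28.41 kg > 25 kg (ocean vessel limit, Class 4.2) — over the limit.

No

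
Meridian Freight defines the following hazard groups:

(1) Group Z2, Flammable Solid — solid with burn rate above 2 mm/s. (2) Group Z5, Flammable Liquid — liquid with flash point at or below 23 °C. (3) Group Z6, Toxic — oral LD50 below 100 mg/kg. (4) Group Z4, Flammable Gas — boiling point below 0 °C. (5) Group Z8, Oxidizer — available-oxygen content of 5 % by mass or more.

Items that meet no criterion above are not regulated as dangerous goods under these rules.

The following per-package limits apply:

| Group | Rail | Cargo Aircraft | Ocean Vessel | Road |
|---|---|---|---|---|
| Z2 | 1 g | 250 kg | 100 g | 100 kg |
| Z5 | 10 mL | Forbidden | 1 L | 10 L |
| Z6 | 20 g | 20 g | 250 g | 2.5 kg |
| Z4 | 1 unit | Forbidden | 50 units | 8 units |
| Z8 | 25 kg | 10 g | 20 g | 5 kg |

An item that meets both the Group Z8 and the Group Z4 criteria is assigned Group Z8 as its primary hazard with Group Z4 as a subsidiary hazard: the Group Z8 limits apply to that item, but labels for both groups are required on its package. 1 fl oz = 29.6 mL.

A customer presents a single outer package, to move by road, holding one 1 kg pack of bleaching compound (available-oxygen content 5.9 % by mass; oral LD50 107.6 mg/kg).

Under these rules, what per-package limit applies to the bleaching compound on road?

5 kg

Bleaching compound: available-oxygen content 5.9 % by mass ≥ 5 % by mass → Group Z8 (Oxidizer).
The road limit for Group Z8 is 5 kg.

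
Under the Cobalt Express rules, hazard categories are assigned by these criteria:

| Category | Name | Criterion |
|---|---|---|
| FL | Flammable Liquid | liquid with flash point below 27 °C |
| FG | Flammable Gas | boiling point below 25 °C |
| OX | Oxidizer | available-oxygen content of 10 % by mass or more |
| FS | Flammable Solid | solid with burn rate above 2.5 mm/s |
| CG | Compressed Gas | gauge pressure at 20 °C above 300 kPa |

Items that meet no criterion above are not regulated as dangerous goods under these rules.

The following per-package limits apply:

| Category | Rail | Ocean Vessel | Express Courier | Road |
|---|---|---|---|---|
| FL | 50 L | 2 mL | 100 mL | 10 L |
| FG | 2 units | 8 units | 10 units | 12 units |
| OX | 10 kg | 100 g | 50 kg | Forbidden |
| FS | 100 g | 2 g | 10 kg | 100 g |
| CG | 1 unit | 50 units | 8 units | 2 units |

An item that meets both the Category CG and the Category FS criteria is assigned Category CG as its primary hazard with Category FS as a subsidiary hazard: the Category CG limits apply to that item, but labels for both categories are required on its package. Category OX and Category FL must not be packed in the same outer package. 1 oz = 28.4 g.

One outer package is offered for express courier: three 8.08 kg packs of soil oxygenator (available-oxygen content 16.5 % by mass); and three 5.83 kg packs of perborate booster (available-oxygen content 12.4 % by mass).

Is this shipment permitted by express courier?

Yes

With available-oxygen content 16.5 % by mass (≥ 10 % by mass), the soil oxygenator falls in Category OX.
Perborate booster: available-oxygen content 12.4 % by mass ≥ 10 % by mass → Category OX (Oxidizer).
Total Category OX: (three 8.08 kg packs = 24.24 kg) + (three 5.83 kg packs = 17.49 kg) = 41.73 kg.
41.73 kg is within the express courier limit of 50 kg for Category OX.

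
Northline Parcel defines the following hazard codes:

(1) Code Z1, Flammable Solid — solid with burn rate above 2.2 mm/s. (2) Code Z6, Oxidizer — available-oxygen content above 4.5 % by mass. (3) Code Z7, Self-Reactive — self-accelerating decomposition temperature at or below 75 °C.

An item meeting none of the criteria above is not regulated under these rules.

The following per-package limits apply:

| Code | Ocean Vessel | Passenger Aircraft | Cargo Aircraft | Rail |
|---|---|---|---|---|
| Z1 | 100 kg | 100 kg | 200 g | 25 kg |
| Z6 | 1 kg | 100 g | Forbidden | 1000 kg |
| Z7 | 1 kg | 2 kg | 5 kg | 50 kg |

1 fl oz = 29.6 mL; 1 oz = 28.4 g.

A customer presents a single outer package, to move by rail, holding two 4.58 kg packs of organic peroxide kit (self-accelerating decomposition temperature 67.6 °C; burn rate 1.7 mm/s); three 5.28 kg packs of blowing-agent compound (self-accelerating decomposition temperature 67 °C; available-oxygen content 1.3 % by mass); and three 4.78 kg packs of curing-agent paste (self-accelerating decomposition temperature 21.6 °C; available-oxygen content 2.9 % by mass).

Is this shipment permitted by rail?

With self-accelerating decomposition temperature 67.6 °C (≤ 75 °C), the organic peroxide kit falls in Code Z7.
Blowing-agent compound: self-accelerating decomposition temperature 67 °C ≤ 75 °C → Code Z7 (Self-Reactive).
The curing-agent paste has self-accelerating decomposition temperature 21.6 °C, which is ≤ 75 °C, so it is Code Z7 (Self-Reactive).
Total Code Z7: (two 4.58 kg packs = 9.16 kg) + (three 5.28 kg packs = 15.84 kg) + (three 4.78 kg packs = 14.34 kg) = 39.34 kg.
39.34 kg is within the rail limit of 50 kg for Code Z7.

Yes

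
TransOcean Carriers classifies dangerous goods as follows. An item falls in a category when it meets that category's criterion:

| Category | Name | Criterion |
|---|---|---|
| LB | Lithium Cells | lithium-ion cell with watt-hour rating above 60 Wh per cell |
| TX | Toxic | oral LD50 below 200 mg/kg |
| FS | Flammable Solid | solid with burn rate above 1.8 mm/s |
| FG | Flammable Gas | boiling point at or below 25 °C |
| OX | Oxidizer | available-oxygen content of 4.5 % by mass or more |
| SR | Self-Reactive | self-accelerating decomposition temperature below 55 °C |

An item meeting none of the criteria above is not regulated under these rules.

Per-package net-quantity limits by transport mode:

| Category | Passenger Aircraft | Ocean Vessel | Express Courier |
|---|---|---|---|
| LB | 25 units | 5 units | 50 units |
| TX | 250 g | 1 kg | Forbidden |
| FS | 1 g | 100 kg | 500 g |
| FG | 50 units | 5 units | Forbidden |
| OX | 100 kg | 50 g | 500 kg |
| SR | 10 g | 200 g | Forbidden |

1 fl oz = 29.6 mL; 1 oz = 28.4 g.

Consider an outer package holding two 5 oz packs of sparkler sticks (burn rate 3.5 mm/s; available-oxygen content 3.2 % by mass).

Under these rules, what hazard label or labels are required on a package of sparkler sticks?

Category FS

Sparkler sticks: burn rate 3.5 mm/s > 1.8 mm/s → Category FS (Flammable Solid).
Only the Category FS label is required.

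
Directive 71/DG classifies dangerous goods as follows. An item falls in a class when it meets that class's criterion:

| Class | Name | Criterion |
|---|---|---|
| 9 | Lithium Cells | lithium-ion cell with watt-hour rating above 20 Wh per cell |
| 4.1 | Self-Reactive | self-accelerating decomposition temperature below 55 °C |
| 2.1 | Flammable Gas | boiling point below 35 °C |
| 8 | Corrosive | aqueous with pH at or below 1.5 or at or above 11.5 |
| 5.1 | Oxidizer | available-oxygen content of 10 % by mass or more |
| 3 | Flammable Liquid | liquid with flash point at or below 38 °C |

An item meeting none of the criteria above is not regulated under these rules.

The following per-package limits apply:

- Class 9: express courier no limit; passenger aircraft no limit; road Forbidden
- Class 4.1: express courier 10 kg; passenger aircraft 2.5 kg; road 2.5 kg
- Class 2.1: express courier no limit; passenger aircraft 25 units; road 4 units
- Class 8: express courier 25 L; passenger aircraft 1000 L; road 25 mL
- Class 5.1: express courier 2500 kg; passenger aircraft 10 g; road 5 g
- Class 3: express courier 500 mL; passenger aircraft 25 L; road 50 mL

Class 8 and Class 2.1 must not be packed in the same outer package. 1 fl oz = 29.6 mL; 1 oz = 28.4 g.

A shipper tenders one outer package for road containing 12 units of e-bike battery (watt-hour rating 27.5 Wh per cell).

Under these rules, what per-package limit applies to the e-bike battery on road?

E-bike battery: watt-hour rating 27.5 Wh per cell > 20 Wh per cell → Class 9 (Lithium Cells).
The road limit for Class 9 is Forbidden.

Forbidden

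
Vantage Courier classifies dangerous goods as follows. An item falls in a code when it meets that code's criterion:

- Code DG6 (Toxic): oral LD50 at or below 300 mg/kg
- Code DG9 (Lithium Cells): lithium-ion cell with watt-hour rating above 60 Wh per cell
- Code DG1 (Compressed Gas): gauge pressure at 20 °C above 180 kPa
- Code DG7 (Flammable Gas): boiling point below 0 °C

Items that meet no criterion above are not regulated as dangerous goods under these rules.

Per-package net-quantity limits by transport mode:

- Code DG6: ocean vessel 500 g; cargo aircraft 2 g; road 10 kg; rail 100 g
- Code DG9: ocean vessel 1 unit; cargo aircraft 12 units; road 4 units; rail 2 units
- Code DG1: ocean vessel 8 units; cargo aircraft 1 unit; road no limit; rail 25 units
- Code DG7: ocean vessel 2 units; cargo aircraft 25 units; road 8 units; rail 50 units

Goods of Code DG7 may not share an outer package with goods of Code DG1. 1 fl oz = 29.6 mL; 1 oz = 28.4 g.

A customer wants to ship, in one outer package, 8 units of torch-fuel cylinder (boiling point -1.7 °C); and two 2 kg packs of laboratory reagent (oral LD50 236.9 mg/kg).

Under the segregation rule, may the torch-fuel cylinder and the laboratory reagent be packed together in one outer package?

With boiling point -1.7 °C (< 0 °C), the torch-fuel cylinder falls in Code DG7.
With oral LD50 236.9 mg/kg (≤ 300 mg/kg), the laboratory reagent falls in Code DG6.
No segregation rule bars Code DG7 with Code DG6.

Yes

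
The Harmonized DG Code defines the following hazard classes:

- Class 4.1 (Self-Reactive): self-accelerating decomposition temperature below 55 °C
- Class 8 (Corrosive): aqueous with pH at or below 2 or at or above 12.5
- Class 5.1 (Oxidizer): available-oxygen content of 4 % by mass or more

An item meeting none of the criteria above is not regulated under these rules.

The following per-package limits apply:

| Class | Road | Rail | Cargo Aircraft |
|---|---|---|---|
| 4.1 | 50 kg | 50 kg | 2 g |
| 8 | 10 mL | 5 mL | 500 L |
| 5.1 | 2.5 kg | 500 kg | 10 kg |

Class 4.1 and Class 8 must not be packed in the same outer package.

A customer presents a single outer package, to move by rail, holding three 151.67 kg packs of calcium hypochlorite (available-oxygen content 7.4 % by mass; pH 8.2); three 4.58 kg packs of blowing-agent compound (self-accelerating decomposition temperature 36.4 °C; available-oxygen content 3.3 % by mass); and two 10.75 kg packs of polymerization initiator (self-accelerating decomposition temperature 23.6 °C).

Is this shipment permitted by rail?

With available-oxygen content 7.4 % by mass (≥ 4 % by mass), the calcium hypochlorite falls in Class 5.1.
With self-accelerating decomposition temperature 36.4 °C (< 55 °C), the blowing-agent compound falls in Class 4.1.
The polymerization initiator has self-accelerating decomposition temperature 23.6 °C, which is < 55 °C, so it is Class 4.1 (Self-Reactive).
Total Class 4.1: (three 4.58 kg packs = 13.74 kg) + (two 10.75 kg packs = 21.5 kg) = 35.24 kg.
35.24 kg is within the rail limit of 50 kg for Class 4.1.
Class 5.1 quantity: three 151.67 kg packs = 455.01 kg.
455.01 kg ≤ 500 kg (rail limit, Class 5.1) — within limit.
The segregation rule (Class 4.1 with Class 8) does not apply to Class 4.1 with Class 5.1.
Every hazard class is within its rail limit and no segregation rule is violated.

Yes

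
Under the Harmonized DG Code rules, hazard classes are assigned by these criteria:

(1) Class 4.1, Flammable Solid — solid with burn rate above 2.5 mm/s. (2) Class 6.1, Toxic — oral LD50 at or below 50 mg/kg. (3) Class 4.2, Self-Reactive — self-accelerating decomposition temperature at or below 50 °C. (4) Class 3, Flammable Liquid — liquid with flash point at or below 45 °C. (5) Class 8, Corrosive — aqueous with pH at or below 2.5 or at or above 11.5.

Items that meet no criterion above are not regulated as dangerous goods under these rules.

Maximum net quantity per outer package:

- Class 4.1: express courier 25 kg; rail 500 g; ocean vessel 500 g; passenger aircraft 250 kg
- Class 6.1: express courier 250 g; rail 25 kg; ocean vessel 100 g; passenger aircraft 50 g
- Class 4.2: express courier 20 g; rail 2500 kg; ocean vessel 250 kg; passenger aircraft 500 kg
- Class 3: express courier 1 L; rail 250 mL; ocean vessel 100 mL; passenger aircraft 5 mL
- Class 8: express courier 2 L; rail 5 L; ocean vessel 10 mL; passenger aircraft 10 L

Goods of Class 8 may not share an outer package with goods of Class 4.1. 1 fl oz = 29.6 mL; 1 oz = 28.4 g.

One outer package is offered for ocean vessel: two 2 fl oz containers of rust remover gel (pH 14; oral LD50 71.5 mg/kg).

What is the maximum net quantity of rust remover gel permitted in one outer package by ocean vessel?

Rust remover gel: pH 14 ≥ 11.5 → Class 8 (Corrosive).
The ocean vessel limit for Class 8 is 10 mL.

10 mL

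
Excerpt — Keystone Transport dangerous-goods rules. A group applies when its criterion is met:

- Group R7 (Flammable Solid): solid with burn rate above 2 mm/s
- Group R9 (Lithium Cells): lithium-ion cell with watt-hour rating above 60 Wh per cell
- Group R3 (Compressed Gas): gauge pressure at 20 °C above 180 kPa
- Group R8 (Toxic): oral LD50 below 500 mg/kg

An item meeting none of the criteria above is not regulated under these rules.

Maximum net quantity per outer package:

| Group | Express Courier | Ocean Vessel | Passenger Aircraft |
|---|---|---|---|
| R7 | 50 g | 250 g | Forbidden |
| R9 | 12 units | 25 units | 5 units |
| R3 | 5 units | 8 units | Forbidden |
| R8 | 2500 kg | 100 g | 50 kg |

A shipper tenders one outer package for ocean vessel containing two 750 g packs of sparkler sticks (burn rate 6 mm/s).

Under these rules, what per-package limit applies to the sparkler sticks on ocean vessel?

250 g

The sparkler sticks have burn rate 6 mm/s, which is > 2 mm/s, so they are Group R7 (Flammable Solid).
The ocean vessel limit for Group R7 is 250 g.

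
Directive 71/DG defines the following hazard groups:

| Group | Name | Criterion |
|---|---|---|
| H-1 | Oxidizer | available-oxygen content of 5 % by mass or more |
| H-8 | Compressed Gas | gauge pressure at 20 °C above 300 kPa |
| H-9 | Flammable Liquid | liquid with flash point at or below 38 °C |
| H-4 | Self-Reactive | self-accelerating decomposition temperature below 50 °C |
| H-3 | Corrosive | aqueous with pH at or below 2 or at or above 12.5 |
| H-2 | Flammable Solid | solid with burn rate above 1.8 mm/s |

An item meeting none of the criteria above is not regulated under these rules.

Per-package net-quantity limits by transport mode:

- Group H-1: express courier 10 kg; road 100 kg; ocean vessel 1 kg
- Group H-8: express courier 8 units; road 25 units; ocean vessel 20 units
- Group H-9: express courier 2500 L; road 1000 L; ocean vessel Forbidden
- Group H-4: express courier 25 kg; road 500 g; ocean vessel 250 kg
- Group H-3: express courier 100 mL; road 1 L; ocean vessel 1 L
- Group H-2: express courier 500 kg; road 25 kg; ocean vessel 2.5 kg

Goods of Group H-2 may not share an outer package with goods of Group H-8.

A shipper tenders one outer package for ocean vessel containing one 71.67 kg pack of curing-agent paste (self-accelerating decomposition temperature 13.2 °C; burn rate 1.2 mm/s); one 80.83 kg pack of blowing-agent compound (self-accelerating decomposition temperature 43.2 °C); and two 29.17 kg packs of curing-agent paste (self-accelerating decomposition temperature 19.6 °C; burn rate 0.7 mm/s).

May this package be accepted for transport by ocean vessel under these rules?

Yes

Curing-agent paste: self-accelerating decomposition temperature 13.2 °C < 50 °C → Group H-4 (Self-Reactive).
With self-accelerating decomposition temperature 43.2 °C (< 50 °C), the blowing-agent compound falls in Group H-4.
Self-accelerating decomposition temperature 19.6 °C meets the Group H-4 criterion (Self-Reactive), so the curing-agent paste is Group H-4.
Total Group H-4: 71.67 kg + 80.83 kg + (two 29.17 kg packs = 58.34 kg) = 210.84 kg.
210.84 kg ≤ 250 kg (ocean vessel limit, Group H-4) — within limit.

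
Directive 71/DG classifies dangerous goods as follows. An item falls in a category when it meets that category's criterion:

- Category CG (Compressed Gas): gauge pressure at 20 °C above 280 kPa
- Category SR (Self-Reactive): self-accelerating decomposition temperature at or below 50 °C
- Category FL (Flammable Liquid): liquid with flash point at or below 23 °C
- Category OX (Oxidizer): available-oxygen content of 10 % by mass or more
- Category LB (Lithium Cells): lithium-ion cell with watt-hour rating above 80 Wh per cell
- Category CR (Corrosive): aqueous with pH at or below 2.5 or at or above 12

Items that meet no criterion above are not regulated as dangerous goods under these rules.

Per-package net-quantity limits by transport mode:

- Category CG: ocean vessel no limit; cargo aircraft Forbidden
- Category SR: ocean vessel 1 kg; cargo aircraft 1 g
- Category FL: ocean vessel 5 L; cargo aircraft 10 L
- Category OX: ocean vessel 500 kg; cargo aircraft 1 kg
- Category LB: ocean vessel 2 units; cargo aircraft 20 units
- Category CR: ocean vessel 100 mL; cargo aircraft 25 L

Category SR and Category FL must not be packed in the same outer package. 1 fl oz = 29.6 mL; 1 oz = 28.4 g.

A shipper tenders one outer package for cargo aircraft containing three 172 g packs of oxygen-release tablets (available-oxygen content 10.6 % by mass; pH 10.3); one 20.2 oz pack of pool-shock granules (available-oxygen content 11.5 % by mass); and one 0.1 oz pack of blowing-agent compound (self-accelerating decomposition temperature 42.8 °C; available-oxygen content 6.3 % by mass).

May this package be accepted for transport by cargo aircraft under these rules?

Oxygen-release tablets: available-oxygen content 10.6 % by mass ≥ 10 % by mass → Category OX (Oxidizer).
With available-oxygen content 11.5 % by mass (≥ 10 % by mass), the pool-shock granules fall in Category OX.
Blowing-agent compound: self-accelerating decomposition temperature 42.8 °C ≤ 50 °C → Category SR (Self-Reactive).
Total Category OX: (three 172 g packs = 516 g) + (one 20.2 oz pack = 573.68 g) = 1089.68 g.
1089.68 g exceeds the cargo aircraft limit of 1 kg for Category OX.
Category SR quantity: one 0.1 oz pack = 2.84 g.
2.84 g exceeds the cargo aircraft limit of 1 g for Category SR.
The segregation rule (Category SR with Category FL) does not apply to Category OX with Category SR.

No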